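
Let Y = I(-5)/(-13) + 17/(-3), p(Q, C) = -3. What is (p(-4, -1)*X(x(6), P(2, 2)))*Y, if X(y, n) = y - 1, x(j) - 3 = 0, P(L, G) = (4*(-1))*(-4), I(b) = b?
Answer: 412/13 ≈ 31.692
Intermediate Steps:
P(L, G) = 16 (P(L, G) = -4*(-4) = 16)
x(j) = 3 (x(j) = 3 + 0 = 3)
X(y, n) = -1 + y
Y = -206/39 (Y = -5/(-13) + 17/(-3) = -5*(-1/13) + 17*(-1/3) = 5/13 - 17/3 = -206/39 ≈ -5.2821)
(p(-4, -1)*X(x(6), P(2, 2)))*Y = -3*(-1 + 3)*(-206/39) = -3*2*(-206/39) = -6*(-206/39) = 412/13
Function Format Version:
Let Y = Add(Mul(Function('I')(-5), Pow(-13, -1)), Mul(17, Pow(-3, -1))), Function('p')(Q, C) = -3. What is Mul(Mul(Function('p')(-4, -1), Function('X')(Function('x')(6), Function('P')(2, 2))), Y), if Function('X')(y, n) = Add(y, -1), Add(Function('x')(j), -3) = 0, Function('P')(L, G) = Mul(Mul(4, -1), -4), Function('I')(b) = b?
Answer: Rational(412, 13) ≈ 31.692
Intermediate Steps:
Function('P')(L, G) = 16 (Function('P')(L, G) = Mul(-4, -4) = 16)
Function('x')(j) = 3 (Function('x')(j) = Add(3, 0) = 3)
Function('X')(y, n) = Add(-1, y)
Y = Rational(-206, 39) (Y = Add(Mul(-5, Pow(-13, -1)), Mul(17, Pow(-3, -1))) = Add(Mul(-5, Rational(-1, 13)), Mul(17, Rational(-1, 3))) = Add(Rational(5, 13), Rational(-17, 3)) = Rational(-206, 39) ≈ -5.2821)
Mul(Mul(Function('p')(-4, -1), Function('X')(Function('x')(6), Function('P')(2, 2))), Y) = Mul(Mul(-3, Add(-1, 3)), Rational(-206, 39)) = Mul(Mul(-3, 2), Rational(-206, 39)) = Mul(-6, Rational(-206, 39)) = Rational(412, 13)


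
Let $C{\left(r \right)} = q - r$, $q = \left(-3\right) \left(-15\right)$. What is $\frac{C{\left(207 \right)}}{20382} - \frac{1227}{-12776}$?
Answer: $\frac{3823167}{43400072} \approx 0.088091$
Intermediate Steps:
$q = 45$
$C{\left(r \right)} = 45 - r$
$\frac{C{\left(207 \right)}}{20382} - \frac{1227}{-12776} = \frac{45 - 207}{20382} - \frac{1227}{-12776} = \left(45 - 207\right) \frac{1}{20382} - - \frac{1227}{12776} = \left(-162\right) \frac{1}{20382} + \frac{1227}{12776} = - \frac{27}{3397} + \frac{1227}{12776} = \frac{3823167}{43400072}$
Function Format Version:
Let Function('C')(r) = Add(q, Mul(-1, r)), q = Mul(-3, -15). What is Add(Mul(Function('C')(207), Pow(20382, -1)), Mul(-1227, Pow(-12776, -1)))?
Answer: Rational(3823167, 43400072) ≈ 0.088091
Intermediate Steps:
q = 45
Function('C')(r) = Add(45, Mul(-1, r))
Add(Mul(Function('C')(207), Pow(20382, -1)), Mul(-1227, Pow(-12776, -1))) = Add(Mul(Add(45, Mul(-1, 207)), Pow(20382, -1)), Mul(-1227, Pow(-12776, -1))) = Add(Mul(Add(45, -207), Rational(1, 20382)), Mul(-1227, Rational(-1, 12776))) = Add(Mul(-162, Rational(1, 20382)), Rational(1227, 12776)) = Add(Rational(-27, 3397), Rational(1227, 12776)) = Rational(3823167, 43400072)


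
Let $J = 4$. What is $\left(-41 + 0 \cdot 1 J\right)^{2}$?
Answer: $1681$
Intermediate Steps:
$\left(-41 + 0 \cdot 1 J\right)^{2} = \left(-41 + 0 \cdot 1 \cdot 4\right)^{2} = \left(-41 + 0 \cdot 4\right)^{2} = \left(-41 + 0\right)^{2} = \left(-41\right)^{2} = 1681$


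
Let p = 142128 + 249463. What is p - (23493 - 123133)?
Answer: 491231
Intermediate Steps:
p = 391591
p - (23493 - 123133) = 391591 - (23493 - 123133) = 391591 - 1*(-99640) = 391591 + 99640 = 491231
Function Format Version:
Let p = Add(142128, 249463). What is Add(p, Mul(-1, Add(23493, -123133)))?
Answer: 491231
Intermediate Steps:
p = 391591
Add(p, Mul(-1, Add(23493, -123133))) = Add(391591, Mul(-1, Add(23493, -123133))) = Add(391591, Mul(-1, -99640)) = Add(391591, 99640) = 491231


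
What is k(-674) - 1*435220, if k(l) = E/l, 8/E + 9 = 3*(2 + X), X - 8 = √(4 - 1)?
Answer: -10120170674/23253 + 2*√3/23253 ≈ -4.3522e+5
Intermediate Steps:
X = 8 + √3 (X = 8 + √(4 - 1) = 8 + √3 ≈ 9.7321)
E = 8/(21 + 3*√3) (E = 8/(-9 + 3*(2 + (8 + √3))) = 8/(-9 + 3*(10 + √3)) = 8/(-9 + (30 + 3*√3)) = 8/(21 + 3*√3) ≈ 0.30539)
k(l) = (28/69 - 4*√3/69)/l
k(-674) - 1*435220 = (8/3)/(-674*(7 + √3)) - 1*435220 = (8/3)*(-1/674)/(7 + √3) - 435220 = -4/(1011*(7 + √3)) - 435220 = -435220 - 4/(1011*(7 + √3))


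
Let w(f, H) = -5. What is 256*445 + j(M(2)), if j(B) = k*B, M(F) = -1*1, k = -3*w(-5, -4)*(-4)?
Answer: 113980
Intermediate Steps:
k = -60 (k = -3*(-5)*(-4) = 15*(-4) = -60)
M(F) = -1
j(B) = -60*B
256*445 + j(M(2)) = 256*445 - 60*(-1) = 113920 + 60 = 113980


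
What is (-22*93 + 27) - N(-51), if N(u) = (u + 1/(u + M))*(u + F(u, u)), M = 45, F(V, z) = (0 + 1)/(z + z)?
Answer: -2832949/612 ≈ -4629.0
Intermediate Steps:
F(V, z) = 1/(2*z)
N(u) = (u + 1/(45 + u))*(u + 1/(2*u)) (N(u) = (u + 1/(u + 45))*(u + 1/(2*u)) = (u + 1/(45 + u))*(u + 1/(2*u)))
(-22*93 + 27) - N(-51) = (-22*93 + 27) - (1 - 51*(45 + 2*(-51)**3 + 3*(-51) + 90*(-51)**2))/(2*(-51)*(45 - 51)) = (-2046 + 27) - (-1)*(1 - 51*(45 + 2*(-132651) - 153 + 90*2601))/(2*51*(-6)) = -2019 - (-1)*(-1)*(1 - 51*(45 - 265302 - 153 + 234090))/(2*51*6) = -2019 - (-1)*(-1)*(1 - 51*(-31320))/(2*51*6) = -2019 - (-1)*(-1)*(1 + 1597320)/(2*51*6) = -2019 - (-1)*(-1)*1597321/(2*51*6) = -2019 - 1*1597321/612 = -2019 - 1597321/612 = -2832949/612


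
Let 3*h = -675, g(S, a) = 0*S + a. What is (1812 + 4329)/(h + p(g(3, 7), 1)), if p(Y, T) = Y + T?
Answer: -6141/217 ≈ -28.300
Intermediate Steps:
g(S, a) = a (g(S, a) = 0 + a = a)
h = -225 (h = (⅓)*(-675) = -225)
p(Y, T) = T + Y
(1812 + 4329)/(h + p(g(3, 7), 1)) = (1812 + 4329)/(-225 + (1 + 7)) = 6141/(-225 + 8) = 6141/(-217) = 6141*(-1/217) = -6141/217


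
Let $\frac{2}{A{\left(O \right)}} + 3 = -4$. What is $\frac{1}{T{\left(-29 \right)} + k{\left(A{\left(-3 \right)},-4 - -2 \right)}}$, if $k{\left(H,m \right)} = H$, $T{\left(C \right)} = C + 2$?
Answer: $- \frac{7}{191} \approx -0.036649$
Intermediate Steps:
$A{\left(O \right)} = - \frac{2}{7}$ ($A{\left(O \right)} = \frac{2}{-3 - 4} = \frac{2}{-7} = 2 \left(- \frac{1}{7}\right) = - \frac{2}{7}$)
$T{\left(C \right)} = 2 + C$
$\frac{1}{T{\left(-29 \right)} + k{\left(A{\left(-3 \right)},-4 - -2 \right)}} = \frac{1}{\left(2 - 29\right) - \frac{2}{7}} = \frac{1}{-27 - \frac{2}{7}} = \frac{1}{- \frac{191}{7}} = - \frac{7}{191}$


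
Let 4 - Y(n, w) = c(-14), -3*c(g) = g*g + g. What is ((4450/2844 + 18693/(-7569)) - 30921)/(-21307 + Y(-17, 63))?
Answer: 36979568011/25403748918 ≈ 1.4557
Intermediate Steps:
c(g) = -g/3 - g**2/3 (c(g) = -(g*g + g)/3 = -(g**2 + g)/3 = -(g + g**2)/3 = -g/3 - g**2/3)
Y(n, w) = 194/3 (Y(n, w) = 4 - (-1)*(-14)*(1 - 14)/3 = 4 - (-1)*(-14)*(-13)/3 = 4 - 1*(-182/3) = 4 + 182/3 = 194/3)
((4450/2844 + 18693/(-7569)) - 30921)/(-21307 + Y(-17, 63)) = ((4450/2844 + 18693/(-7569)) - 30921)/(-21307 + 194/3) = ((4450*(1/2844) + 18693*(-1/7569)) - 30921)/(-63727/3) = ((2225/1422 - 2077/841) - 30921)*(-3/63727) = (-1082269/1195902 - 30921)*(-3/63727) = -36979568011/1195902*(-3/63727) = 36979568011/25403748918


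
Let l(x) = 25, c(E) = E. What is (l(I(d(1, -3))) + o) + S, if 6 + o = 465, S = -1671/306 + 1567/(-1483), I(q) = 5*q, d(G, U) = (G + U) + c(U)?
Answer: 72226879/151266 ≈ 477.48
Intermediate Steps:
d(G, U) = G + 2*U (d(G, U) = (G + U) + U = G + 2*U)
S = -985865/151266 (S = -1671*1/306 + 1567*(-1/1483) = -557/102 - 1567/1483 = -985865/151266 ≈ -6.5174)
o = 459 (o = -6 + 465 = 459)
(l(I(d(1, -3))) + o) + S = (25 + 459) - 985865/151266 = 484 - 985865/151266 = 72226879/151266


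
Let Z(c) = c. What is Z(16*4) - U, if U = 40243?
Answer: -40179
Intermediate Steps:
Z(16*4) - U = 16*4 - 1*40243 = 64 - 40243 = -40179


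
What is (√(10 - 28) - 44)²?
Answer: 1918 - 264*I*√2 ≈ 1918.0 - 373.35*I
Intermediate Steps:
(√(10 - 28) - 44)² = (√(-18) - 44)² = (3*I*√2 - 44)² = (-44 + 3*I*√2)²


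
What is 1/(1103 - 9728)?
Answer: -1/8625 ≈ -0.00011594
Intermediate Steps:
1/(1103 - 9728) = 1/(-8625) = -1/8625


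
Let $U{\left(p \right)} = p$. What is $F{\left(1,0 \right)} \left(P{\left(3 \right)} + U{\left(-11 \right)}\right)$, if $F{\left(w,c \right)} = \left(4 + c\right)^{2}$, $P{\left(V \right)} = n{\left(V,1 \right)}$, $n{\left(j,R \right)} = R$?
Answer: $-160$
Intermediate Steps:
$P{\left(V \right)} = 1$
$F{\left(1,0 \right)} \left(P{\left(3 \right)} + U{\left(-11 \right)}\right) = \left(4 + 0\right)^{2} \left(1 - 11\right) = 4^{2} \left(-10\right) = 16 \left(-10\right) = -160$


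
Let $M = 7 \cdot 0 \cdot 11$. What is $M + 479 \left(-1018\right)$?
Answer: $-487622$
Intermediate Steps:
$M = 0$ ($M = 0 \cdot 11 = 0$)
$M + 479 \left(-1018\right) = 0 + 479 \left(-1018\right) = 0 - 487622 = -487622$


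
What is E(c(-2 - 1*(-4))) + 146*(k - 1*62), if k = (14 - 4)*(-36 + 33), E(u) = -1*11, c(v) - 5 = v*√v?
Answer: -13443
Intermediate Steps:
c(v) = 5 + v^(3/2) (c(v) = 5 + v*√v = 5 + v^(3/2))
E(u) = -11
k = -30 (k = 10*(-3) = -30)
E(c(-2 - 1*(-4))) + 146*(k - 1*62) = -11 + 146*(-30 - 1*62) = -11 + 146*(-30 - 62) = -11 + 146*(-92) = -11 - 13432 = -13443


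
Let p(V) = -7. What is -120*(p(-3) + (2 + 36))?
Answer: -3720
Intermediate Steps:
-120*(p(-3) + (2 + 36)) = -120*(-7 + (2 + 36)) = -120*(-7 + 38) = -120*31 = -3720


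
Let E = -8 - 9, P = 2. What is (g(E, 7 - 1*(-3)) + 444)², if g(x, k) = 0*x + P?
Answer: 198916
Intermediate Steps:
E = -17
g(x, k) = 2 (g(x, k) = 0*x + 2 = 0 + 2 = 2)
(g(E, 7 - 1*(-3)) + 444)² = (2 + 444)² = 446² = 198916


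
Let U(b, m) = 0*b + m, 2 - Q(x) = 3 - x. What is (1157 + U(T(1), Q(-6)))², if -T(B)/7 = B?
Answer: 1322500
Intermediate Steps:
Q(x) = -1 + x (Q(x) = 2 - (3 - x) = 2 + (-3 + x) = -1 + x)
T(B) = -7*B
U(b, m) = m (U(b, m) = 0 + m = m)
(1157 + U(T(1), Q(-6)))² = (1157 + (-1 - 6))² = (1157 - 7)² = 1150² = 1322500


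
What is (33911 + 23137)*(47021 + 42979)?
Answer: 5134320000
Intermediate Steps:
(33911 + 23137)*(47021 + 42979) = 57048*90000 = 5134320000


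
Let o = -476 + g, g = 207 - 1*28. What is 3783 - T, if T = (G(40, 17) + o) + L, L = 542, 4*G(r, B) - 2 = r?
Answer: 7055/2 ≈ 3527.5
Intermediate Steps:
G(r, B) = ½ + r/4
g = 179 (g = 207 - 28 = 179)
o = -297 (o = -476 + 179 = -297)
T = 511/2 (T = ((½ + (¼)*40) - 297) + 542 = ((½ + 10) - 297) + 542 = (21/2 - 297) + 542 = -573/2 + 542 = 511/2 ≈ 255.50)
3783 - T = 3783 - 1*511/2 = 3783 - 511/2 = 7055/2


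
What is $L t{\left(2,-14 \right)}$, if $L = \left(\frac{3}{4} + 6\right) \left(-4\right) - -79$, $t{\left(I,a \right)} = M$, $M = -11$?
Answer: $-572$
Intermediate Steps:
$t{\left(I,a \right)} = -11$
$L = 52$ ($L = \left(3 \cdot \frac{1}{4} + 6\right) \left(-4\right) + 79 = \left(\frac{3}{4} + 6\right) \left(-4\right) + 79 = \frac{27}{4} \left(-4\right) + 79 = -27 + 79 = 52$)
$L t{\left(2,-14 \right)} = 52 \left(-11\right) = -572$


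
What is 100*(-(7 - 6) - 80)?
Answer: -8100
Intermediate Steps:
100*(-(7 - 6) - 80) = 100*(-1*1 - 80) = 100*(-1 - 80) = 100*(-81) = -8100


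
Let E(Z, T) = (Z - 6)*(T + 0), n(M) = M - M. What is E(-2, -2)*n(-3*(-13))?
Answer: 0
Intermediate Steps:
n(M) = 0
E(Z, T) = T*(-6 + Z) (E(Z, T) = (-6 + Z)*T = T*(-6 + Z))
E(-2, -2)*n(-3*(-13)) = -2*(-6 - 2)*0 = -2*(-8)*0 = 16*0 = 0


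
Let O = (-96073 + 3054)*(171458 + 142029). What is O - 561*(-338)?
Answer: -29160057635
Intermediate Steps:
O = -29160247253 (O = -93019*313487 = -29160247253)
O - 561*(-338) = -29160247253 - 561*(-338) = -29160247253 + 189618 = -29160057635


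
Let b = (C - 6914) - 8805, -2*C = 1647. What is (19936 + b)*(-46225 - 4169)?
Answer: -171012039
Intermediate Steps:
C = -1647/2 (C = -½*1647 = -1647/2 ≈ -823.50)
b = -33085/2 (b = (-1647/2 - 6914) - 8805 = -15475/2 - 8805 = -33085/2 ≈ -16543.)
(19936 + b)*(-46225 - 4169) = (19936 - 33085/2)*(-46225 - 4169) = (6787/2)*(-50394) = -171012039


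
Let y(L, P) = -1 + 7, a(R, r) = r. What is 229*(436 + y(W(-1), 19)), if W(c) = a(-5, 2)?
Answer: 101218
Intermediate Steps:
W(c) = 2
y(L, P) = 6
229*(436 + y(W(-1), 19)) = 229*(436 + 6) = 229*442 = 101218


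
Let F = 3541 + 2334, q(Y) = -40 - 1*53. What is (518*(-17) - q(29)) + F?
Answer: -2838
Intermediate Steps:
q(Y) = -93 (q(Y) = -40 - 53 = -93)
F = 5875
(518*(-17) - q(29)) + F = (518*(-17) - 1*(-93)) + 5875 = (-8806 + 93) + 5875 = -8713 + 5875 = -2838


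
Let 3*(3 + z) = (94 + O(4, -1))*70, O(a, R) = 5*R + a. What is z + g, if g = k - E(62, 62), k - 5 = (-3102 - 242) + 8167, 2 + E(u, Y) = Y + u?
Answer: 6873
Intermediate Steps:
E(u, Y) = -2 + Y + u (E(u, Y) = -2 + (Y + u) = -2 + Y + u)
k = 4828 (k = 5 + ((-3102 - 242) + 8167) = 5 + (-3344 + 8167) = 5 + 4823 = 4828)
O(a, R) = a + 5*R
z = 2167 (z = -3 + ((94 + (4 + 5*(-1)))*70)/3 = -3 + ((94 + (4 - 5))*70)/3 = -3 + ((94 - 1)*70)/3 = -3 + (93*70)/3 = -3 + (⅓)*6510 = -3 + 2170 = 2167)
g = 4706 (g = 4828 - (-2 + 62 + 62) = 4828 - 1*122 = 4828 - 122 = 4706)
z + g = 2167 + 4706 = 6873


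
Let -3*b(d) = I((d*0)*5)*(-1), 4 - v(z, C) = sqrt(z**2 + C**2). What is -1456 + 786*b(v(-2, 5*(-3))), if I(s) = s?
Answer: -1456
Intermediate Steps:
v(z, C) = 4 - sqrt(C**2 + z**2) (v(z, C) = 4 - sqrt(z**2 + C**2) = 4 - sqrt(C**2 + z**2))
b(d) = 0 (b(d) = -(d*0)*5*(-1)/3 = -0*5*(-1)/3 = -0*(-1) = -1/3*0 = 0)
-1456 + 786*b(v(-2, 5*(-3))) = -1456 + 786*0 = -1456 + 0 = -1456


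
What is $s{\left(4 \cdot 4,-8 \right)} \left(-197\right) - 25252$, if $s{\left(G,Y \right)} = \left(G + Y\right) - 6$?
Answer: $-25646$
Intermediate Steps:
$s{\left(G,Y \right)} = -6 + G + Y$
$s{\left(4 \cdot 4,-8 \right)} \left(-197\right) - 25252 = \left(-6 + 4 \cdot 4 - 8\right) \left(-197\right) - 25252 = \left(-6 + 16 - 8\right) \left(-197\right) - 25252 = 2 \left(-197\right) - 25252 = -394 - 25252 = -25646$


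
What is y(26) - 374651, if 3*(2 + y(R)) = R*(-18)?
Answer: -374809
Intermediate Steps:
y(R) = -2 - 6*R (y(R) = -2 + (R*(-18))/3 = -2 + (-18*R)/3 = -2 - 6*R)
y(26) - 374651 = (-2 - 6*26) - 374651 = (-2 - 156) - 374651 = -158 - 374651 = -374809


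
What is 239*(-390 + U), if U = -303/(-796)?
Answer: -74122743/796 ≈ -93119.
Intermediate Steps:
U = 303/796 (U = -303*(-1/796) = 303/796 ≈ 0.38065)
239*(-390 + U) = 239*(-390 + 303/796) = 239*(-310137/796) = -74122743/796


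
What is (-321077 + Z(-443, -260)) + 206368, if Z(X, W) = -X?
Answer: -114266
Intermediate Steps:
(-321077 + Z(-443, -260)) + 206368 = (-321077 - 1*(-443)) + 206368 = (-321077 + 443) + 206368 = -320634 + 206368 = -114266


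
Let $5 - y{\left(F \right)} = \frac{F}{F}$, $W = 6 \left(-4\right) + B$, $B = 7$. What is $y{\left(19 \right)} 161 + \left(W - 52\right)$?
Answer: $575$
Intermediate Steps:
$W = -17$ ($W = 6 \left(-4\right) + 7 = -24 + 7 = -17$)
$y{\left(F \right)} = 4$ ($y{\left(F \right)} = 5 - \frac{F}{F} = 5 - 1 = 4$)
$y{\left(19 \right)} 161 + \left(W - 52\right) = 4 \cdot 161 - 69 = 644 - 69 = 575$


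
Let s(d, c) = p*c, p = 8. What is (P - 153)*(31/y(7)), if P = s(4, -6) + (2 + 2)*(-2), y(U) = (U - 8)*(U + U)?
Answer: 6479/14 ≈ 462.79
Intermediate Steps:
y(U) = 2*U*(-8 + U) (y(U) = (-8 + U)*(2*U) = 2*U*(-8 + U))
s(d, c) = 8*c
P = -56 (P = 8*(-6) + (2 + 2)*(-2) = -48 + 4*(-2) = -48 - 8 = -56)
(P - 153)*(31/y(7)) = (-56 - 153)*(31/((2*7*(-8 + 7)))) = -6479/(2*7*(-1)) = -6479/(-14) = -6479*(-1)/14 = -209*(-31/14) = 6479/14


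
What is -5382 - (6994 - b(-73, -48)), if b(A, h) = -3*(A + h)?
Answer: -12013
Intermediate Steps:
b(A, h) = -3*A - 3*h
-5382 - (6994 - b(-73, -48)) = -5382 - (6994 - (-3*(-73) - 3*(-48))) = -5382 - (6994 - (219 + 144)) = -5382 - (6994 - 1*363) = -5382 - (6994 - 363) = -5382 - 1*6631 = -5382 - 6631 = -12013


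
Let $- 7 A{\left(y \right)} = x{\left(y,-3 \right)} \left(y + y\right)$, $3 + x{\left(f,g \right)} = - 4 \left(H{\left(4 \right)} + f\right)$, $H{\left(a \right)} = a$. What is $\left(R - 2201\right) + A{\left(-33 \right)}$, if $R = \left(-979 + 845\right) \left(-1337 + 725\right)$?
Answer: $\frac{566107}{7} \approx 80872.0$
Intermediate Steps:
$x{\left(f,g \right)} = -19 - 4 f$ ($x{\left(f,g \right)} = -3 - 4 \left(4 + f\right) = -3 - \left(16 + 4 f\right) = -19 - 4 f$)
$A{\left(y \right)} = - \frac{2 y \left(-19 - 4 y\right)}{7}$ ($A{\left(y \right)} = - \frac{\left(-19 - 4 y\right) \left(y + y\right)}{7} = - \frac{\left(-19 - 4 y\right) 2 y}{7} = - \frac{2 y \left(-19 - 4 y\right)}{7}$)
$R = 82008$ ($R = \left(-134\right) \left(-612\right) = 82008$)
$\left(R - 2201\right) + A{\left(-33 \right)} = \left(82008 - 2201\right) + \frac{2}{7} \left(-33\right) \left(19 + 4 \left(-33\right)\right) = 79807 + \frac{2}{7} \left(-33\right) \left(19 - 132\right) = 79807 + \frac{2}{7} \left(-33\right) \left(-113\right) = 79807 + \frac{7458}{7} = \frac{566107}{7}$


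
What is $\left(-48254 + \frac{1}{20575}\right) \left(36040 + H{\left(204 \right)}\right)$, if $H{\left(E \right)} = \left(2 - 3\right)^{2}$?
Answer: $- \frac{35782443632009}{20575} \approx -1.7391 \cdot 10^{9}$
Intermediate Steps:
$H{\left(E \right)} = 1$ ($H{\left(E \right)} = \left(-1\right)^{2} = 1$)
$\left(-48254 + \frac{1}{20575}\right) \left(36040 + H{\left(204 \right)}\right) = \left(-48254 + \frac{1}{20575}\right) \left(36040 + 1\right) = \left(-48254 + \frac{1}{20575}\right) 36041 = \left(- \frac{992826049}{20575}\right) 36041 = - \frac{35782443632009}{20575}$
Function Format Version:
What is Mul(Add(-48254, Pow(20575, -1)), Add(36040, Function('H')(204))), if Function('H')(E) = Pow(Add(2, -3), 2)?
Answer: Rational(-35782443632009, 20575) ≈ -1.7391e+9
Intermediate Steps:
Function('H')(E) = 1 (Function('H')(E) = Pow(-1, 2) = 1)
Mul(Add(-48254, Pow(20575, -1)), Add(36040, Function('H')(204))) = Mul(Add(-48254, Pow(20575, -1)), Add(36040, 1)) = Mul(Add(-48254, Rational(1, 20575)), 36041) = Mul(Rational(-992826049, 20575), 36041) = Rational(-35782443632009, 20575)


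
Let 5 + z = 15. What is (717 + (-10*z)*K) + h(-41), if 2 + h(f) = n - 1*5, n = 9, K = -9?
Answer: 1619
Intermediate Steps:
z = 10 (z = -5 + 15 = 10)
h(f) = 2 (h(f) = -2 + (9 - 1*5) = -2 + (9 - 5) = -2 + 4 = 2)
(717 + (-10*z)*K) + h(-41) = (717 - 10*10*(-9)) + 2 = (717 - 100*(-9)) + 2 = (717 + 900) + 2 = 1617 + 2 = 1619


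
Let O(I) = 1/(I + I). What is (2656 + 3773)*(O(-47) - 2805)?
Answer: -1695140859/94 ≈ -1.8033e+7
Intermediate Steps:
O(I) = 1/(2*I)
(2656 + 3773)*(O(-47) - 2805) = (2656 + 3773)*((1/2)/(-47) - 2805) = 6429*((1/2)*(-1/47) - 2805) = 6429*(-1/94 - 2805) = 6429*(-263671/94) = -1695140859/94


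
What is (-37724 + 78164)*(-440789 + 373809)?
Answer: -2708671200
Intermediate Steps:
(-37724 + 78164)*(-440789 + 373809) = 40440*(-66980) = -2708671200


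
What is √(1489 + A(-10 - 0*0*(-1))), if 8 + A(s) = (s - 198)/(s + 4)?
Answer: √13641/3 ≈ 38.932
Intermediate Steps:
A(s) = -8 + (-198 + s)/(4 + s) (A(s) = -8 + (s - 198)/(s + 4) = -8 + (-198 + s)/(4 + s))
√(1489 + A(-10 - 0*0*(-1))) = √(1489 + (-230 - 7*(-10 - 0*0*(-1)))/(4 + (-10 - 0*0*(-1)))) = √(1489 + (-230 - 7*(-10 - 0*(-1)))/(4 + (-10 - 0*(-1)))) = √(1489 + (-230 - 7*(-10 - 1*0))/(4 + (-10 - 1*0))) = √(1489 + (-230 - 7*(-10 + 0))/(4 + (-10 + 0))) = √(1489 + (-230 - 7*(-10))/(4 - 10)) = √(1489 + (-230 + 70)/(-6)) = √(1489 - ⅙*(-160)) = √(1489 + 80/3) = √(4547/3) = √13641/3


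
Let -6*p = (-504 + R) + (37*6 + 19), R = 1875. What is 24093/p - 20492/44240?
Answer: -401767439/4457180 ≈ -90.139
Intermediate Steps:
p = -806/3 (p = -((-504 + 1875) + (37*6 + 19))/6 = -(1371 + (222 + 19))/6 = -(1371 + 241)/6 = -⅙*1612 = -806/3 ≈ -268.67)
24093/p - 20492/44240 = 24093/(-806/3) - 20492/44240 = 24093*(-3/806) - 20492*1/44240 = -72279/806 - 5123/11060 = -401767439/4457180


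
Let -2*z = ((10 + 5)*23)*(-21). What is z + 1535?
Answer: 10315/2 ≈ 5157.5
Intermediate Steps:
z = 7245/2 (z = -(10 + 5)*23*(-21)/2 = -15*23*(-21)/2 = -345*(-21)/2 = -½*(-7245) = 7245/2 ≈ 3622.5)
z + 1535 = 7245/2 + 1535 = 10315/2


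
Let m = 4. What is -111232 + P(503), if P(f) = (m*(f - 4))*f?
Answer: 892756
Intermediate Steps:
P(f) = f*(-16 + 4*f) (P(f) = (4*(f - 4))*f = (4*(-4 + f))*f = (-16 + 4*f)*f = f*(-16 + 4*f))
-111232 + P(503) = -111232 + 4*503*(-4 + 503) = -111232 + 4*503*499 = -111232 + 1003988 = 892756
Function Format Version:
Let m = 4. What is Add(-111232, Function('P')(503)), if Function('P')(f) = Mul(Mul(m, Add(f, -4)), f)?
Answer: 892756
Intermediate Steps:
Function('P')(f) = Mul(f, Add(-16, Mul(4, f))) (Function('P')(f) = Mul(Mul(4, Add(f, -4)), f) = Mul(Mul(4, Add(-4, f)), f) = Mul(Add(-16, Mul(4, f)), f) = Mul(f, Add(-16, Mul(4, f))))
Add(-111232, Function('P')(503)) = Add(-111232, Mul(4, 503, Add(-4, 503))) = Add(-111232, Mul(4, 503, 499)) = Add(-111232, 1003988) = 892756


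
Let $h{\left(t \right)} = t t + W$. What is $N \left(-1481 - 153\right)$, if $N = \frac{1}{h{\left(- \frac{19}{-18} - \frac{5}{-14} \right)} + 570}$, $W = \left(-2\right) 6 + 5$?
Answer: $- \frac{3242673}{1121234} \approx -2.8921$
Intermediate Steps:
$W = -7$ ($W = -12 + 5 = -7$)
$h{\left(t \right)} = -7 + t^{2}$ ($h{\left(t \right)} = t t - 7 = t^{2} - 7 = -7 + t^{2}$)
$N = \frac{3969}{2242468}$ ($N = \frac{1}{\left(-7 + \left(- \frac{19}{-18} - \frac{5}{-14}\right)^{2}\right) + 570} = \frac{1}{\left(-7 + \left(\left(-19\right) \left(- \frac{1}{18}\right) - - \frac{5}{14}\right)^{2}\right) + 570} = \frac{1}{\left(-7 + \left(\frac{19}{18} + \frac{5}{14}\right)^{2}\right) + 570} = \frac{1}{\left(-7 + \left(\frac{89}{63}\right)^{2}\right) + 570} = \frac{1}{\left(-7 + \frac{7921}{3969}\right) + 570} = \frac{1}{- \frac{19862}{3969} + 570} = \frac{1}{\frac{2242468}{3969}} = \frac{3969}{2242468} \approx 0.0017699$)
$N \left(-1481 - 153\right) = \frac{3969 \left(-1481 - 153\right)}{2242468} = \frac{3969}{2242468} \left(-1634\right) = - \frac{3242673}{1121234}$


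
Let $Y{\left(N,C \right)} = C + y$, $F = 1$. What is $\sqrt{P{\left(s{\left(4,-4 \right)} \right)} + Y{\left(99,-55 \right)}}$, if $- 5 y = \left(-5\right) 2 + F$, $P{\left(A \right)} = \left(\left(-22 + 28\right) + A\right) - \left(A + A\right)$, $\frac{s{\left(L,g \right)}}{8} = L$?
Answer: $\frac{6 i \sqrt{55}}{5} \approx 8.8994 i$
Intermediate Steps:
$s{\left(L,g \right)} = 8 L$
$P{\left(A \right)} = 6 - A$ ($P{\left(A \right)} = \left(6 + A\right) - 2 A = 6 - A$)
$y = \frac{9}{5}$ ($y = - \frac{\left(-5\right) 2 + 1}{5} = - \frac{-10 + 1}{5} = \left(- \frac{1}{5}\right) \left(-9\right) = \frac{9}{5} \approx 1.8$)
$Y{\left(N,C \right)} = \frac{9}{5} + C$ ($Y{\left(N,C \right)} = C + \frac{9}{5} = \frac{9}{5} + C$)
$\sqrt{P{\left(s{\left(4,-4 \right)} \right)} + Y{\left(99,-55 \right)}} = \sqrt{\left(6 - 8 \cdot 4\right) + \left(\frac{9}{5} - 55\right)} = \sqrt{\left(6 - 32\right) - \frac{266}{5}} = \sqrt{-26 - \frac{266}{5}} = \sqrt{- \frac{396}{5}} = \frac{6 i \sqrt{55}}{5}$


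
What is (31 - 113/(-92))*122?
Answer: 180865/46 ≈ 3931.8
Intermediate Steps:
(31 - 113/(-92))*122 = (31 - 113*(-1/92))*122 = (31 + 113/92)*122 = (2965/92)*122 = 180865/46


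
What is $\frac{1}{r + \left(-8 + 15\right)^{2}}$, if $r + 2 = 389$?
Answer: $\frac{1}{436} \approx 0.0022936$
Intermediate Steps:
$r = 387$ ($r = -2 + 389 = 387$)
$\frac{1}{r + \left(-8 + 15\right)^{2}} = \frac{1}{387 + \left(-8 + 15\right)^{2}} = \frac{1}{387 + 7^{2}} = \frac{1}{387 + 49} = \frac{1}{436}$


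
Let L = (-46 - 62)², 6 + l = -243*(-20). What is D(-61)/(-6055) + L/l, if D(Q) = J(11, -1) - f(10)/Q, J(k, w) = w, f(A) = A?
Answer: 718067379/298808195 ≈ 2.4031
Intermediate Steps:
l = 4854 (l = -6 - 243*(-20) = -6 + 4860 = 4854)
L = 11664 (L = (-108)² = 11664)
D(Q) = -1 - 10/Q
D(-61)/(-6055) + L/l = ((-10 - 1*(-61))/(-61))/(-6055) + 11664/4854 = -(-10 + 61)/61*(-1/6055) + 11664*(1/4854) = -1/61*51*(-1/6055) + 1944/809 = -51/61*(-1/6055) + 1944/809 = 51/369355 + 1944/809 = 718067379/298808195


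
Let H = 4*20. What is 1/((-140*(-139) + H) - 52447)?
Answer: -1/32907 ≈ -3.0389e-5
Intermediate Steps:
H = 80
1/((-140*(-139) + H) - 52447) = 1/((-140*(-139) + 80) - 52447) = 1/((19460 + 80) - 52447) = 1/(19540 - 52447) = 1/(-32907) = -1/32907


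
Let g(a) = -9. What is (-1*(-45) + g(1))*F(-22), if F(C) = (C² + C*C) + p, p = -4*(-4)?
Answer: 35424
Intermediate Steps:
p = 16
F(C) = 16 + 2*C² (F(C) = (C² + C*C) + 16 = (C² + C²) + 16 = 2*C² + 16 = 16 + 2*C²)
(-1*(-45) + g(1))*F(-22) = (-1*(-45) - 9)*(16 + 2*(-22)²) = (45 - 9)*(16 + 2*484) = 36*(16 + 968) = 36*984 = 35424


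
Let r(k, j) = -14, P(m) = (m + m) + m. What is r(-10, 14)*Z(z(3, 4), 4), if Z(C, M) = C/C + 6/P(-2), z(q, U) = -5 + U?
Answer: 0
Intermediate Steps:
P(m) = 3*m (P(m) = 2*m + m = 3*m)
Z(C, M) = 0 (Z(C, M) = C/C + 6/((3*(-2))) = 1 + 6/(-6) = 1 + 6*(-⅙) = 1 - 1 = 0)
r(-10, 14)*Z(z(3, 4), 4) = -14*0 = 0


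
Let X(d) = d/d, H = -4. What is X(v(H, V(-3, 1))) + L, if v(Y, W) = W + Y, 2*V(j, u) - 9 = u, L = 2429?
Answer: 2430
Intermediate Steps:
V(j, u) = 9/2 + u/2
X(d) = 1
X(v(H, V(-3, 1))) + L = 1 + 2429 = 2430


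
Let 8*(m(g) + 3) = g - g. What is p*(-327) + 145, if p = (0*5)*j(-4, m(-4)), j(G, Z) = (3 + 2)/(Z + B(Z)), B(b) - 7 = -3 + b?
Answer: 145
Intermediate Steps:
B(b) = 4 + b (B(b) = 7 + (-3 + b) = 4 + b)
m(g) = -3 (m(g) = -3 + (g - g)/8 = -3 + (⅛)*0 = -3 + 0 = -3)
j(G, Z) = 5/(4 + 2*Z) (j(G, Z) = (3 + 2)/(Z + (4 + Z)) = 5/(4 + 2*Z))
p = 0 (p = (0*5)*(5/(2*(2 - 3))) = 0*((5/2)/(-1)) = 0*((5/2)*(-1)) = 0*(-5/2) = 0)
p*(-327) + 145 = 0*(-327) + 145 = 0 + 145 = 145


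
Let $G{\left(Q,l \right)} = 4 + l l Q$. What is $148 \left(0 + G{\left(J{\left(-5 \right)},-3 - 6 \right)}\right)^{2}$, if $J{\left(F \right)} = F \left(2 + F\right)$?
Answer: $219922228$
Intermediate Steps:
$G{\left(Q,l \right)} = 4 + Q l^{2}$ ($G{\left(Q,l \right)} = 4 + l^{2} Q = 4 + Q l^{2}$)
$148 \left(0 + G{\left(J{\left(-5 \right)},-3 - 6 \right)}\right)^{2} = 148 \left(0 + \left(4 + - 5 \left(2 - 5\right) \left(-3 - 6\right)^{2}\right)\right)^{2} = 148 \left(0 + \left(4 + \left(-5\right) \left(-3\right) \left(-3 - 6\right)^{2}\right)\right)^{2} = 148 \left(0 + \left(4 + 15 \left(-9\right)^{2}\right)\right)^{2} = 148 \left(0 + \left(4 + 15 \cdot 81\right)\right)^{2} = 148 \left(0 + \left(4 + 1215\right)\right)^{2} = 148 \left(0 + 1219\right)^{2} = 148 \cdot 1219^{2} = 148 \cdot 1485961 = 219922228$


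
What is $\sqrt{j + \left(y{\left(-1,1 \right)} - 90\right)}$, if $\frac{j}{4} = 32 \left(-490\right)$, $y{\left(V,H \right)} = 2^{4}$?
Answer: $i \sqrt{62794} \approx 250.59 i$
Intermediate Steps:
$y{\left(V,H \right)} = 16$
$j = -62720$ ($j = 4 \cdot 32 \left(-490\right) = 4 \left(-15680\right) = -62720$)
$\sqrt{j + \left(y{\left(-1,1 \right)} - 90\right)} = \sqrt{-62720 + \left(16 - 90\right)} = \sqrt{-62720 - 74} = \sqrt{-62794} = i \sqrt{62794}$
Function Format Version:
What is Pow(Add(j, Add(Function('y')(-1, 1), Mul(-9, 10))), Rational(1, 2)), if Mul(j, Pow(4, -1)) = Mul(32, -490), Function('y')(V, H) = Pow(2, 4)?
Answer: Mul(I, Pow(62794, Rational(1, 2))) ≈ Mul(250.59, I)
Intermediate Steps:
Function('y')(V, H) = 16
j = -62720 (j = Mul(4, Mul(32, -490)) = Mul(4, -15680) = -62720)
Pow(Add(j, Add(Function('y')(-1, 1), Mul(-9, 10))), Rational(1, 2)) = Pow(Add(-62720, Add(16, Mul(-9, 10))), Rational(1, 2)) = Pow(Add(-62720, Add(16, -90)), Rational(1, 2)) = Pow(Add(-62720, -74), Rational(1, 2)) = Pow(-62794, Rational(1, 2)) = Mul(I, Pow(62794, Rational(1, 2)))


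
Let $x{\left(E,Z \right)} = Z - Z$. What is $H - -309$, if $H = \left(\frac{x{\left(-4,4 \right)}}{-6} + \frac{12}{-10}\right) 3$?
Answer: $\frac{1527}{5} \approx 305.4$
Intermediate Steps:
$x{\left(E,Z \right)} = 0$
$H = - \frac{18}{5}$ ($H = \left(\frac{0}{-6} + \frac{12}{-10}\right) 3 = \left(0 \left(- \frac{1}{6}\right) + 12 \left(- \frac{1}{10}\right)\right) 3 = \left(0 - \frac{6}{5}\right) 3 = \left(- \frac{6}{5}\right) 3 = - \frac{18}{5} \approx -3.6$)
$H - -309 = - \frac{18}{5} - -309 = - \frac{18}{5} + 309 = \frac{1527}{5}$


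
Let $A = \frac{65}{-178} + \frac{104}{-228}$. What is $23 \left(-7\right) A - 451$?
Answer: $- \frac{3234233}{10146} \approx -318.77$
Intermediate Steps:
$A = - \frac{8333}{10146}$ ($A = 65 \left(- \frac{1}{178}\right) + 104 \left(- \frac{1}{228}\right) = - \frac{65}{178} - \frac{26}{57} = - \frac{8333}{10146} \approx -0.82131$)
$23 \left(-7\right) A - 451 = 23 \left(-7\right) \left(- \frac{8333}{10146}\right) - 451 = \left(-161\right) \left(- \frac{8333}{10146}\right) - 451 = \frac{1341613}{10146} - 451 = - \frac{3234233}{10146}$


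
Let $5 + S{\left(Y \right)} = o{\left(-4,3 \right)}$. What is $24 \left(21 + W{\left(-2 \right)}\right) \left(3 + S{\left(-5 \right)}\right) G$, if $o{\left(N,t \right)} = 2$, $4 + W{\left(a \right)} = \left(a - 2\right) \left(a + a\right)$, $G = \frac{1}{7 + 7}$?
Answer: $0$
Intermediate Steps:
$G = \frac{1}{14} \approx 0.071429$
$W{\left(a \right)} = -4 + 2 a \left(-2 + a\right)$ ($W{\left(a \right)} = -4 + \left(a - 2\right) \left(a + a\right) = -4 + \left(-2 + a\right) 2 a = -4 + 2 a \left(-2 + a\right)$)
$S{\left(Y \right)} = -3$ ($S{\left(Y \right)} = -5 + 2 = -3$)
$24 \left(21 + W{\left(-2 \right)}\right) \left(3 + S{\left(-5 \right)}\right) G = 24 \left(21 - \left(-4 - 8\right)\right) \left(3 - 3\right) \frac{1}{14} = 24 \left(21 + \left(-4 + 8 + 2 \cdot 4\right)\right) 0 \cdot \frac{1}{14} = 24 \left(21 + \left(-4 + 8 + 8\right)\right) 0 \cdot \frac{1}{14} = 24 \left(21 + 12\right) 0 \cdot \frac{1}{14} = 24 \cdot 33 \cdot 0 \cdot \frac{1}{14} = 24 \cdot 0 \cdot \frac{1}{14} = 0 \cdot \frac{1}{14} = 0$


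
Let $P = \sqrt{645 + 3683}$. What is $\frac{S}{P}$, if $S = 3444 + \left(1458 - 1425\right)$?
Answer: $\frac{3477 \sqrt{1082}}{2164} \approx 52.852$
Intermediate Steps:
$P = 2 \sqrt{1082}$ ($P = \sqrt{4328} = 2 \sqrt{1082} \approx 65.788$)
$S = 3477$ ($S = 3444 + \left(1458 - 1425\right) = 3444 + 33 = 3477$)
$\frac{S}{P} = \frac{3477}{2 \sqrt{1082}} = 3477 \frac{\sqrt{1082}}{2164} = \frac{3477 \sqrt{1082}}{2164}$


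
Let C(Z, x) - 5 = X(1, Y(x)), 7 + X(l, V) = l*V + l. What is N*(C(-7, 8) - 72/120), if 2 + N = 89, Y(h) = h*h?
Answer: 27144/5 ≈ 5428.8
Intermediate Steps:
Y(h) = h²
X(l, V) = -7 + l + V*l (X(l, V) = -7 + (l*V + l) = -7 + (V*l + l) = -7 + (l + V*l) = -7 + l + V*l)
N = 87 (N = -2 + 89 = 87)
C(Z, x) = -1 + x² (C(Z, x) = 5 + (-7 + 1 + x²*1) = 5 + (-7 + 1 + x²) = 5 + (-6 + x²) = -1 + x²)
N*(C(-7, 8) - 72/120) = 87*((-1 + 8²) - 72/120) = 87*((-1 + 64) - 72*1/120) = 87*(63 - ⅗) = 87*(312/5) = 27144/5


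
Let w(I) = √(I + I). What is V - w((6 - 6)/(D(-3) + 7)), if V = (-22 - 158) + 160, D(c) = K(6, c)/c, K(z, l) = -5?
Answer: -20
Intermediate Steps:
D(c) = -5/c
w(I) = √2*√I (w(I) = √(2*I) = √2*√I)
V = -20 (V = -180 + 160 = -20)
V - w((6 - 6)/(D(-3) + 7)) = -20 - √2*√((6 - 6)/(-5/(-3) + 7)) = -20 - √2*√(0/(-5*(-⅓) + 7)) = -20 - √2*√(0/(5/3 + 7)) = -20 - √2*√(0/(26/3)) = -20 - √2*√(0*(3/26)) = -20 - √2*√0 = -20 - √2*0 = -20 - 1*0 = -20 + 0 = -20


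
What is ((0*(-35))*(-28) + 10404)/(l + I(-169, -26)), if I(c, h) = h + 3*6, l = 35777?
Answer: 3468/11923 ≈ 0.29087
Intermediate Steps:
I(c, h) = 18 + h (I(c, h) = h + 18 = 18 + h)
((0*(-35))*(-28) + 10404)/(l + I(-169, -26)) = ((0*(-35))*(-28) + 10404)/(35777 + (18 - 26)) = (0*(-28) + 10404)/(35777 - 8) = (0 + 10404)/35769 = 10404*(1/35769) = 3468/11923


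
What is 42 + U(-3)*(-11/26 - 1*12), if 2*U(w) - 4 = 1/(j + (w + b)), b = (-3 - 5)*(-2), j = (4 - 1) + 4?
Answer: 17517/1040 ≈ 16.843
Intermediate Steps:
j = 7 (j = 3 + 4 = 7)
b = 16 (b = -8*(-2) = 16)
U(w) = 2 + 1/(2*(23 + w)) (U(w) = 2 + 1/(2*(7 + (w + 16))) = 2 + 1/(2*(7 + (16 + w))) = 2 + 1/(2*(23 + w)))
42 + U(-3)*(-11/26 - 1*12) = 42 + ((93 + 4*(-3))/(2*(23 - 3)))*(-11/26 - 1*12) = 42 + ((½)*(93 - 12)/20)*(-11*1/26 - 12) = 42 + ((½)*(1/20)*81)*(-11/26 - 12) = 42 + (81/40)*(-323/26) = 42 - 26163/1040 = 17517/1040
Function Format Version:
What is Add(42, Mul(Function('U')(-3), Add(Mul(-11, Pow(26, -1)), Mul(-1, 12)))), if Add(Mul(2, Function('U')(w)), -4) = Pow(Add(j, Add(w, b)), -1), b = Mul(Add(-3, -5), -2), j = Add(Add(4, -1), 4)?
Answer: Rational(17517, 1040) ≈ 16.843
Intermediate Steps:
j = 7 (j = Add(3, 4) = 7)
b = 16 (b = Mul(-8, -2) = 16)
Function('U')(w) = Add(2, Mul(Rational(1, 2), Pow(Add(23, w), -1))) (Function('U')(w) = Add(2, Mul(Rational(1, 2), Pow(Add(7, Add(w, 16)), -1))) = Add(2, Mul(Rational(1, 2), Pow(Add(7, Add(16, w)), -1))) = Add(2, Mul(Rational(1, 2), Pow(Add(23, w), -1))))
Add(42, Mul(Function('U')(-3), Add(Mul(-11, Pow(26, -1)), Mul(-1, 12)))) = Add(42, Mul(Mul(Rational(1, 2), Pow(Add(23, -3), -1), Add(93, Mul(4, -3))), Add(Mul(-11, Pow(26, -1)), Mul(-1, 12)))) = Add(42, Mul(Mul(Rational(1, 2), Pow(20, -1), Add(93, -12)), Add(Mul(-11, Rational(1, 26)), -12))) = Add(42, Mul(Mul(Rational(1, 2), Rational(1, 20), 81), Add(Rational(-11, 26), -12))) = Add(42, Mul(Rational(81, 40), Rational(-323, 26))) = Add(42, Rational(-26163, 1040)) = Rational(17517, 1040)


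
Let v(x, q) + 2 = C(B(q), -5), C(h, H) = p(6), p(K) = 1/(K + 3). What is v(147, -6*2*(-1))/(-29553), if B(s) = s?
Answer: 17/265977 ≈ 6.3915e-5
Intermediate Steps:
p(K) = 1/(3 + K)
C(h, H) = ⅑ (C(h, H) = 1/(3 + 6) = 1/9 = ⅑)
v(x, q) = -17/9 (v(x, q) = -2 + ⅑ = -17/9)
v(147, -6*2*(-1))/(-29553) = -17/9/(-29553) = -17/9*(-1/29553) = 17/265977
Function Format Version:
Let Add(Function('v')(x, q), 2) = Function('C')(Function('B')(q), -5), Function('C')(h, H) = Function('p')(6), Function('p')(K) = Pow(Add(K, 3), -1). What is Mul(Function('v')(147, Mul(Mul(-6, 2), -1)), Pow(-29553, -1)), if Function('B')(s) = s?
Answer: Rational(17, 265977) ≈ 6.3915e-5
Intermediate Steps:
Function('p')(K) = Pow(Add(3, K), -1)
Function('C')(h, H) = Rational(1, 9) (Function('C')(h, H) = Pow(Add(3, 6), -1) = Pow(9, -1) = Rational(1, 9))
Function('v')(x, q) = Rational(-17, 9) (Function('v')(x, q) = Add(-2, Rational(1, 9)) = Rational(-17, 9))
Mul(Function('v')(147, Mul(Mul(-6, 2), -1)), Pow(-29553, -1)) = Mul(Rational(-17, 9), Pow(-29553, -1)) = Mul(Rational(-17, 9), Rational(-1, 29553)) = Rational(17, 265977)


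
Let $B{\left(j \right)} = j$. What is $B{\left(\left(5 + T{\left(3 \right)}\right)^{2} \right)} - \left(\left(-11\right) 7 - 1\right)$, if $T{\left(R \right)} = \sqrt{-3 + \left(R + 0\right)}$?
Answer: $103$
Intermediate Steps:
$T{\left(R \right)} = \sqrt{-3 + R}$
$B{\left(\left(5 + T{\left(3 \right)}\right)^{2} \right)} - \left(\left(-11\right) 7 - 1\right) = \left(5 + \sqrt{-3 + 3}\right)^{2} - \left(\left(-11\right) 7 - 1\right) = \left(5 + \sqrt{0}\right)^{2} - \left(-77 - 1\right) = \left(5 + 0\right)^{2} - -78 = 5^{2} + 78 = 25 + 78 = 103$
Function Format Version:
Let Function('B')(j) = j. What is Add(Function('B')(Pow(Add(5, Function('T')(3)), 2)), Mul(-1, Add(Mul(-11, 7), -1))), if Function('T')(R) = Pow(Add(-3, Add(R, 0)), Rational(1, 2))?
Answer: 103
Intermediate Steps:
Function('T')(R) = Pow(Add(-3, R), Rational(1, 2))
Add(Function('B')(Pow(Add(5, Function('T')(3)), 2)), Mul(-1, Add(Mul(-11, 7), -1))) = Add(Pow(Add(5, Pow(Add(-3, 3), Rational(1, 2))), 2), Mul(-1, Add(Mul(-11, 7), -1))) = Add(Pow(Add(5, Pow(0, Rational(1, 2))), 2), Mul(-1, Add(-77, -1))) = Add(Pow(Add(5, 0), 2), Mul(-1, -78)) = Add(Pow(5, 2), 78) = Add(25, 78) = 103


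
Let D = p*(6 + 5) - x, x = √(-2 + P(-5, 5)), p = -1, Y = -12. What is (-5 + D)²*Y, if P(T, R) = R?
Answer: -3108 - 384*√3 ≈ -3773.1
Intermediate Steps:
x = √3 (x = √(-2 + 5) = √3 ≈ 1.7320)
D = -11 - √3 (D = -(6 + 5) - √3 = -1*11 - √3 = -11 - √3 ≈ -12.732)
(-5 + D)²*Y = (-5 + (-11 - √3))²*(-12) = (-16 - √3)²*(-12) = -12*(-16 - √3)²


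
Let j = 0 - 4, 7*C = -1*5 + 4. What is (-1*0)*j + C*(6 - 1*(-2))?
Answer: -8/7 ≈ -1.1429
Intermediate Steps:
C = -⅐ (C = (-1*5 + 4)/7 = (-5 + 4)/7 = (⅐)*(-1) = -⅐ ≈ -0.14286)
j = -4
(-1*0)*j + C*(6 - 1*(-2)) = -1*0*(-4) - (6 - 1*(-2))/7 = 0*(-4) - (6 + 2)/7 = 0 - ⅐*8 = 0 - 8/7 = -8/7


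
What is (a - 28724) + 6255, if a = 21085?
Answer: -1384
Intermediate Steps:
(a - 28724) + 6255 = (21085 - 28724) + 6255 = -7639 + 6255 = -1384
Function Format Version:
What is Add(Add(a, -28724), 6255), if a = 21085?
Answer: -1384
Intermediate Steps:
Add(Add(a, -28724), 6255) = Add(Add(21085, -28724), 6255) = Add(-7639, 6255) = -1384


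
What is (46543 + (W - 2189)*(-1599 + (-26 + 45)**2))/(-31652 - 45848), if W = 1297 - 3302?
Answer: -1047743/15500 ≈ -67.596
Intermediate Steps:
W = -2005
(46543 + (W - 2189)*(-1599 + (-26 + 45)**2))/(-31652 - 45848) = (46543 + (-2005 - 2189)*(-1599 + (-26 + 45)**2))/(-31652 - 45848) = (46543 - 4194*(-1599 + 19**2))/(-77500) = (46543 - 4194*(-1599 + 361))*(-1/77500) = (46543 - 4194*(-1238))*(-1/77500) = (46543 + 5192172)*(-1/77500) = 5238715*(-1/77500) = -1047743/15500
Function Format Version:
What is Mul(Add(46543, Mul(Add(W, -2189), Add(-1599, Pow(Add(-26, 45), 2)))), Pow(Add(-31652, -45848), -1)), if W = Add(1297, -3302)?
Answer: Rational(-1047743, 15500) ≈ -67.596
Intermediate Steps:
W = -2005
Mul(Add(46543, Mul(Add(W, -2189), Add(-1599, Pow(Add(-26, 45), 2)))), Pow(Add(-31652, -45848), -1)) = Mul(Add(46543, Mul(Add(-2005, -2189), Add(-1599, Pow(Add(-26, 45), 2)))), Pow(Add(-31652, -45848), -1)) = Mul(Add(46543, Mul(-4194, Add(-1599, Pow(19, 2)))), Pow(-77500, -1)) = Mul(Add(46543, Mul(-4194, Add(-1599, 361))), Rational(-1, 77500)) = Mul(Add(46543, Mul(-4194, -1238)), Rational(-1, 77500)) = Mul(Add(46543, 5192172), Rational(-1, 77500)) = Mul(5238715, Rational(-1, 77500)) = Rational(-1047743, 15500)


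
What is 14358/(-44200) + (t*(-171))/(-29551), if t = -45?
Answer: -382206129/653077100 ≈ -0.58524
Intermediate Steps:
14358/(-44200) + (t*(-171))/(-29551) = 14358/(-44200) - 45*(-171)/(-29551) = 14358*(-1/44200) + 7695*(-1/29551) = -7179/22100 - 7695/29551 = -382206129/653077100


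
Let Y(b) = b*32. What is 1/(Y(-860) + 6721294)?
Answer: 1/6693774 ≈ 1.4939e-7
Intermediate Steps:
Y(b) = 32*b
1/(Y(-860) + 6721294) = 1/(32*(-860) + 6721294) = 1/(-27520 + 6721294) = 1/6693774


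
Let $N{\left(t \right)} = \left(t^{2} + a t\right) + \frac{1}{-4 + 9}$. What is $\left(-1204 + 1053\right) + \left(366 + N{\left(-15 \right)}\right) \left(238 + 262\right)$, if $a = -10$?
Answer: $370449$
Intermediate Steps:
$N{\left(t \right)} = \frac{1}{5} + t^{2} - 10 t$ ($N{\left(t \right)} = \left(t^{2} - 10 t\right) + \frac{1}{-4 + 9} = \left(t^{2} - 10 t\right) + \frac{1}{5} = \frac{1}{5} + t^{2} - 10 t$)
$\left(-1204 + 1053\right) + \left(366 + N{\left(-15 \right)}\right) \left(238 + 262\right) = \left(-1204 + 1053\right) + \left(366 + \left(\frac{1}{5} + \left(-15\right)^{2} - -150\right)\right) \left(238 + 262\right) = -151 + \left(366 + \left(\frac{1}{5} + 225 + 150\right)\right) 500 = -151 + \left(366 + \frac{1876}{5}\right) 500 = -151 + \frac{3706}{5} \cdot 500 = -151 + 370600 = 370449$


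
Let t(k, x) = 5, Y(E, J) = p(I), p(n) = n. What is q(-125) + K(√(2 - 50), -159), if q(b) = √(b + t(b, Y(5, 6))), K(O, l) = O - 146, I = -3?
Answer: -146 + 2*I*√30 + 4*I*√3 ≈ -146.0 + 17.883*I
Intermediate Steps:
Y(E, J) = -3
K(O, l) = -146 + O
q(b) = √(5 + b) (q(b) = √(b + 5) = √(5 + b))
q(-125) + K(√(2 - 50), -159) = √(5 - 125) + (-146 + √(2 - 50)) = √(-120) + (-146 + √(-48)) = 2*I*√30 + (-146 + 4*I*√3) = -146 + 2*I*√30 + 4*I*√3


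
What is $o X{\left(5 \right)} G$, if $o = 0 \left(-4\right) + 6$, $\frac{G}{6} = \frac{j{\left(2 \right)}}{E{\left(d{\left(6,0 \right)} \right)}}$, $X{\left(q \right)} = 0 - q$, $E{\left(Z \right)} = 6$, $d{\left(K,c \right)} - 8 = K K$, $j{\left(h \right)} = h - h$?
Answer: $0$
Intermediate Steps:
$j{\left(h \right)} = 0$
$d{\left(K,c \right)} = 8 + K^{2}$ ($d{\left(K,c \right)} = 8 + K K = 8 + K^{2}$)
$X{\left(q \right)} = - q$
$G = 0$ ($G = 6 \cdot \frac{0}{6} = 6 \cdot 0 \cdot \frac{1}{6} = 6 \cdot 0 = 0$)
$o = 6$ ($o = 0 + 6 = 6$)
$o X{\left(5 \right)} G = 6 \left(\left(-1\right) 5\right) 0 = 6 \left(-5\right) 0 = \left(-30\right) 0 = 0$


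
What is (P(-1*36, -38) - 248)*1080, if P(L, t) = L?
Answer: -306720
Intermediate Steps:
(P(-1*36, -38) - 248)*1080 = (-1*36 - 248)*1080 = (-36 - 248)*1080 = -284*1080 = -306720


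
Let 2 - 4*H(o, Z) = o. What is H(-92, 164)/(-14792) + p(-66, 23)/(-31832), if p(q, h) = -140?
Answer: 330707/117714736 ≈ 0.0028094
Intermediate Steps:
H(o, Z) = ½ - o/4
H(-92, 164)/(-14792) + p(-66, 23)/(-31832) = (½ - ¼*(-92))/(-14792) - 140/(-31832) = (½ + 23)*(-1/14792) - 140*(-1/31832) = (47/2)*(-1/14792) + 35/7958 = -47/29584 + 35/7958 = 330707/117714736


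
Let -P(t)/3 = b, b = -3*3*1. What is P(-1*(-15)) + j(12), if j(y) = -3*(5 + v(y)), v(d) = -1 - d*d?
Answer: 447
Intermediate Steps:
b = -9 (b = -9*1 = -9)
v(d) = -1 - d²
P(t) = 27 (P(t) = -3*(-9) = 27)
j(y) = -12 + 3*y² (j(y) = -3*(5 + (-1 - y²)) = -3*(4 - y²) = -12 + 3*y²)
P(-1*(-15)) + j(12) = 27 + (-12 + 3*12²) = 27 + (-12 + 3*144) = 27 + (-12 + 432) = 27 + 420 = 447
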